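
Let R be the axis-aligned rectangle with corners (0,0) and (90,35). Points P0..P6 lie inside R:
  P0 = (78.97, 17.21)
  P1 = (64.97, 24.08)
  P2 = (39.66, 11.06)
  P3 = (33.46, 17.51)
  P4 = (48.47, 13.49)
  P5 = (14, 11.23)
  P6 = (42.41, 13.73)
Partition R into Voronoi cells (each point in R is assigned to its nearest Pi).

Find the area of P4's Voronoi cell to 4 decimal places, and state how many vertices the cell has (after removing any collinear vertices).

1. box [0,90]×[0,35]: [(0, 0) (90, 0) (90, 35) (0, 35)]
2. ⊥bis P4·P0 via (63.72,15.35): [(0, 0) (65.5922, 0) (61.3233, 35) (0, 35)]  |A|=2221.022
3. ⊥bis P4·P1 via (56.72,18.785): [(0, 0) (65.5922, 0) (64.8451, 6.1255) (46.3129, 35) (0, 35)]  |A|=2004.3128
4. ⊥bis P4·P2 via (44.065,12.275): [(47.4507, 0) (65.5922, 0) (64.8451, 6.1255) (46.3129, 35) (37.7969, 35)]  |A|=512.479
5. ⊥bis P4·P3 via (40.965,15.5): [(42.054, 19.566) (47.4507, 0) (65.5922, 0) (64.8451, 6.1255) (46.3129, 35) (46.1875, 35)]  |A|=447.7288
6. ⊥bis P4·P5 via (31.235,12.36): [(42.054, 19.566) (47.4507, 0) (65.5922, 0) (64.8451, 6.1255) (46.3129, 35) (46.1875, 35)]  |A|=447.7288
7. ⊥bis P4·P6 via (45.44,13.61): [(45.2211, 8.0834) (47.4507, 0) (65.5922, 0) (64.8451, 6.1255) (46.3129, 35) (46.2871, 35)]  |A|=398.2154
8. canonical 6-gon: [(45.2211, 8.0834) (47.4507, 0) (65.5922, 0) (64.8451, 6.1255) (46.3129, 35) (46.2871, 35)]
9. shoelace: 398.2154

Area of P4's cell: 398.2154 (6 vertices)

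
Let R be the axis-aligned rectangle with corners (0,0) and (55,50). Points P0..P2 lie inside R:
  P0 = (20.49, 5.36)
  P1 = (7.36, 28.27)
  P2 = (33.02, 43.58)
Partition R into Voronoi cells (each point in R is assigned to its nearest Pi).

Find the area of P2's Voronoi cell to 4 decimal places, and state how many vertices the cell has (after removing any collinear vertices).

Area of P2's cell: 1039.4106 (4 vertices)

1. box [0,55]×[0,50]: [(0, 0) (55, 0) (55, 50) (0, 50)]
2. ⊥bis P2·P0 via (26.755,24.47): [(0, 33.2413) (55, 15.2102) (55, 50) (0, 50)]  |A|=1417.5832
3. ⊥bis P2·P1 via (20.19,35.925): [(27.0902, 24.3601) (55, 15.2102) (55, 50) (11.7922, 50)]  |A|=1039.4106
4. canonical 4-gon: [(27.0902, 24.3601) (55, 15.2102) (55, 50) (11.7922, 50)]
5. shoelace: 1039.4106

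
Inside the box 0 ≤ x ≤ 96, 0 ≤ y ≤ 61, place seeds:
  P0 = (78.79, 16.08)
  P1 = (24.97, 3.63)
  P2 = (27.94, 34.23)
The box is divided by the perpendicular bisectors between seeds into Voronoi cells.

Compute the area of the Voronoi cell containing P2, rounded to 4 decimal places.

1. box [0,96]×[0,61]: [(0, 0) (96, 0) (96, 61) (0, 61)]
2. ⊥bis P2·P0 via (53.365,25.155): [(0, 0) (44.3864, 0) (66.1592, 61) (0, 61)]  |A|=3371.6409
3. ⊥bis P2·P1 via (26.455,18.93): [(0, 21.4977) (50.3165, 16.614) (66.1592, 61) (0, 61)]  |A|=2462.0788
4. canonical 4-gon: [(0, 21.4977) (50.3165, 16.614) (66.1592, 61) (0, 61)]
5. shoelace: 2462.0788

Area of P2's cell: 2462.0788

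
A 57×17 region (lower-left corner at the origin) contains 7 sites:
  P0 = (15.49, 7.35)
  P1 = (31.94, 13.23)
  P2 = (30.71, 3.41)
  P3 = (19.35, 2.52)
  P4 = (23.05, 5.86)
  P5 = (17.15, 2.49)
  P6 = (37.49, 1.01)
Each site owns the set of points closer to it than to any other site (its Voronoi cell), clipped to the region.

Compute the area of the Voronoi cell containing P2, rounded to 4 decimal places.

1. box [0,57]×[0,17]: [(0, 0) (57, 0) (57, 17) (0, 17)]
2. ⊥bis P2·P0 via (23.1,5.38): [(21.7073, 0) (57, 0) (57, 17) (26.1081, 17)]  |A|=562.5695
3. ⊥bis P2·P1 via (31.325,8.32): [(24.0955, 9.2255) (21.7073, 0) (57, 0) (57, 5.1041)]  |A|=246.7708
4. ⊥bis P2·P3 via (25.03,2.965): [(24.5439, 9.1694) (25.2623, 0) (57, 0) (57, 5.1041)]  |A|=228.3366
5. ⊥bis P2·P4 via (26.88,4.635): [(28.1844, 8.7134) (25.3975, 0) (57, 0) (57, 5.1041)]  |A|=211.2206
6. ⊥bis P2·P5 via (23.93,2.95): [(28.1844, 8.7134) (25.3975, 0) (57, 0) (57, 5.1041)]  |A|=211.2206
7. ⊥bis P2·P6 via (34.1,2.21): [(36.0532, 7.7278) (28.1844, 8.7134) (25.3975, 0) (33.3177, 0)]  |A|=66.2577
8. canonical 4-gon: [(36.0532, 7.7278) (28.1844, 8.7134) (25.3975, 0) (33.3177, 0)]
9. shoelace: 66.2577

Area of P2's cell: 66.2577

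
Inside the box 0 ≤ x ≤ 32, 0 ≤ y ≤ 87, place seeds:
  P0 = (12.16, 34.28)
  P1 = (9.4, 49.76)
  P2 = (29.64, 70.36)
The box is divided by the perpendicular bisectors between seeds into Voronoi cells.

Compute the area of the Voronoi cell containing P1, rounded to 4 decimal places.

1. box [0,32]×[0,87]: [(0, 0) (32, 0) (32, 87) (0, 87)]
2. ⊥bis P1·P0 via (10.78,42.02): [(0, 40.098) (32, 45.8034) (32, 87) (0, 87)]  |A|=1409.5777
3. ⊥bis P1·P2 via (19.52,60.06): [(0, 79.2389) (0, 40.098) (32, 45.8034) (32, 47.7981)]  |A|=658.1692
4. canonical 4-gon: [(0, 79.2389) (0, 40.098) (32, 45.8034) (32, 47.7981)]
5. shoelace: 658.1692

Area of P1's cell: 658.1692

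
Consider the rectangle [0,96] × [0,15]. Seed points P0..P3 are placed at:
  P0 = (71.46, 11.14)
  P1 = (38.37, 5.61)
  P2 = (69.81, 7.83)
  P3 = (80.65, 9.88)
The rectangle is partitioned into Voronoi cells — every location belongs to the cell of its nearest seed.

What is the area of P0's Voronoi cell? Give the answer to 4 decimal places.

Area of P0's cell: 68.2114

1. box [0,96]×[0,15]: [(0, 0) (96, 0) (96, 15) (0, 15)]
2. ⊥bis P0·P1 via (54.915,8.375): [(56.3146, 0) (96, 0) (96, 15) (53.8078, 15)]  |A|=614.0816
3. ⊥bis P0·P2 via (70.635,9.485): [(89.6625, 0) (96, 0) (96, 15) (59.5716, 15)]  |A|=320.7445
4. ⊥bis P0·P3 via (76.055,10.51): [(75.5767, 7.0216) (76.6706, 15) (59.5716, 15)]  |A|=68.2114
5. canonical 3-gon: [(75.5767, 7.0216) (76.6706, 15) (59.5716, 15)]
6. shoelace: 68.2114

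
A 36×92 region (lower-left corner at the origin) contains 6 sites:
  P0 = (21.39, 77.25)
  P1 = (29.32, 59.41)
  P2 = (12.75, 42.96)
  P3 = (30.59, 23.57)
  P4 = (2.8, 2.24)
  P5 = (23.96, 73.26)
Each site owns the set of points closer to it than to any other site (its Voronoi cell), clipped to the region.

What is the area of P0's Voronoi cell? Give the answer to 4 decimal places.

Area of P0's cell: 703.3507

1. box [0,36]×[0,92]: [(0, 0) (36, 0) (36, 92) (0, 92)]
2. ⊥bis P0·P1 via (25.355,68.33): [(0, 57.0595) (36, 73.0618) (36, 92) (0, 92)]  |A|=969.8165
3. ⊥bis P0·P2 via (17.07,60.105): [(0, 64.4061) (10.5482, 61.7483) (36, 73.0618) (36, 92) (0, 92)]  |A|=931.0699
4. ⊥bis P0·P3 via (25.99,50.41): [(0, 64.4061) (10.5482, 61.7483) (36, 73.0618) (36, 92) (0, 92)]  |A|=931.0699
5. ⊥bis P0·P4 via (12.095,39.745): [(0, 64.4061) (10.5482, 61.7483) (36, 73.0618) (36, 92) (0, 92)]  |A|=931.0699
6. ⊥bis P0·P5 via (22.675,75.255): [(0, 64.4061) (4.1919, 63.3499) (36, 83.8378) (36, 92) (0, 92)]  |A|=703.3507
7. canonical 5-gon: [(0, 64.4061) (4.1919, 63.3499) (36, 83.8378) (36, 92) (0, 92)]
8. shoelace: 703.3507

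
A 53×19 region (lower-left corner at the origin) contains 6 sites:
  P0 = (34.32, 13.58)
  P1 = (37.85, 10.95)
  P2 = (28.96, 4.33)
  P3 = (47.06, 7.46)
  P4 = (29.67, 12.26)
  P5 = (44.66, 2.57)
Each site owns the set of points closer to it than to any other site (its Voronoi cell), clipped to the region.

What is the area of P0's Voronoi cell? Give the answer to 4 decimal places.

Area of P0's cell: 57.0365

1. box [0,53]×[0,19]: [(0, 0) (53, 0) (53, 19) (0, 19)]
2. ⊥bis P0·P1 via (36.085,12.265): [(0, 0) (26.9471, 0) (41.1029, 19) (0, 19)]  |A|=646.4742
3. ⊥bis P0·P2 via (31.64,8.955): [(33.0222, 8.1541) (41.1029, 19) (14.3049, 19)]  |A|=145.3244
4. ⊥bis P0·P3 via (40.69,10.52): [(33.0222, 8.1541) (41.1029, 19) (14.3049, 19)]  |A|=145.3244
5. ⊥bis P0·P4 via (31.995,12.92): [(33.258, 8.4706) (41.1029, 19) (30.2691, 19)]  |A|=57.0365
6. ⊥bis P0·P5 via (39.49,8.075): [(33.258, 8.4706) (41.1029, 19) (30.2691, 19)]  |A|=57.0365
7. canonical 3-gon: [(33.258, 8.4706) (41.1029, 19) (30.2691, 19)]
8. shoelace: 57.0365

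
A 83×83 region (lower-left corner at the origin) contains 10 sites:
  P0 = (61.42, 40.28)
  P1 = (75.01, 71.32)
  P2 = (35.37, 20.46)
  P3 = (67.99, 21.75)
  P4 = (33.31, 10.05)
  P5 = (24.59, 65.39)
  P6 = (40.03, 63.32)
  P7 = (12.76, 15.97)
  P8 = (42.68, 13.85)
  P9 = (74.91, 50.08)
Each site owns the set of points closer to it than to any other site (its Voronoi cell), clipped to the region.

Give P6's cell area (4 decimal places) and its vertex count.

1. box [0,83]×[0,83]: [(0, 0) (83, 0) (83, 83) (0, 83)]
2. ⊥bis P6·P0 via (50.725,51.8): [(0, 4.7076) (83, 81.7636) (83, 83) (0, 83)]  |A|=3300.4415
3. ⊥bis P6·P1 via (57.52,67.32): [(0, 4.7076) (59.2578, 59.7217) (53.934, 83) (0, 83)]  |A|=2947.4601
4. ⊥bis P6·P2 via (37.7,41.89): [(0, 45.989) (39.8041, 41.6612) (59.2578, 59.7217) (53.934, 83) (0, 83)]  |A|=2125.8765
5. ⊥bis P6·P3 via (54.01,42.535): [(0, 45.989) (39.8041, 41.6612) (59.2578, 59.7217) (53.934, 83) (0, 83)]  |A|=2125.8765
6. ⊥bis P6·P4 via (36.67,36.685): [(0, 45.989) (39.8041, 41.6612) (59.2578, 59.7217) (53.934, 83) (0, 83)]  |A|=2125.8765
7. ⊥bis P6·P5 via (32.31,64.355): [(29.4189, 42.7904) (39.8041, 41.6612) (59.2578, 59.7217) (53.934, 83) (34.8097, 83)]  |A|=881.6226
8. ⊥bis P6·P7 via (26.395,39.645): [(29.4189, 42.7904) (39.8041, 41.6612) (59.2578, 59.7217) (53.934, 83) (34.8097, 83)]  |A|=881.6226
9. ⊥bis P6·P8 via (41.355,38.585): [(29.4189, 42.7904) (39.8041, 41.6612) (59.2578, 59.7217) (53.934, 83) (34.8097, 83)]  |A|=881.6226
10. ⊥bis P6·P9 via (57.47,56.7): [(29.4189, 42.7904) (39.8041, 41.6612) (58.2683, 58.8031) (59.0168, 60.7751) (53.934, 83) (34.8097, 83)]  |A|=880.9909
11. canonical 6-gon: [(29.4189, 42.7904) (39.8041, 41.6612) (58.2683, 58.8031) (59.0168, 60.7751) (53.934, 83) (34.8097, 83)]
12. shoelace: 880.9909

Area of P6's cell: 880.9909 (6 vertices)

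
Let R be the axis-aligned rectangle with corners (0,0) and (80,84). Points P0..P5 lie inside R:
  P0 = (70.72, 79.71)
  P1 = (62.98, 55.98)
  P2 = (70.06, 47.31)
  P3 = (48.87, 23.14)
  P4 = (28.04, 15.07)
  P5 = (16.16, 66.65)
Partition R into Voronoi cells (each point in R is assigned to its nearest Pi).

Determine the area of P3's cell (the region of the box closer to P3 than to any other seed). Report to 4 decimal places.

Area of P3's cell: 1488.0641

1. box [0,80]×[0,84]: [(0, 0) (80, 0) (80, 84) (0, 84)]
2. ⊥bis P3·P0 via (59.795,51.425): [(0, 74.5206) (0, 0) (80, 0) (80, 43.6209)]  |A|=4725.661
3. ⊥bis P3·P1 via (55.925,39.56): [(0, 63.5887) (0, 0) (80, 0) (80, 29.216)]  |A|=3712.1855
4. ⊥bis P3·P2 via (59.465,35.225): [(53.1704, 40.7436) (0, 63.5887) (0, 0) (80, 0) (80, 17.2218)]  |A|=3551.2863
5. ⊥bis P3·P4 via (38.455,19.105): [(53.1704, 40.7436) (25.4589, 52.65) (45.8567, 0) (80, 0) (80, 17.2218)]  |A|=1534.6587
6. ⊥bis P3·P5 via (32.515,44.895): [(53.1704, 40.7436) (36.5129, 47.9006) (29.3773, 42.5361) (45.8567, 0) (80, 0) (80, 17.2218)]  |A|=1488.0641
7. canonical 6-gon: [(53.1704, 40.7436) (36.5129, 47.9006) (29.3773, 42.5361) (45.8567, 0) (80, 0) (80, 17.2218)]
8. shoelace: 1488.0641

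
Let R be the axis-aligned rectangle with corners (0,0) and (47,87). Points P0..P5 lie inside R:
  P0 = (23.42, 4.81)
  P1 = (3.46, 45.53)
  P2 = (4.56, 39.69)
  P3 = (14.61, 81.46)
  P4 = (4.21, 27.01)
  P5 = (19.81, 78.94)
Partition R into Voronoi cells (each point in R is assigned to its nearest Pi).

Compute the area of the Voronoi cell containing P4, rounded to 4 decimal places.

Area of P4's cell: 487.8147

1. box [0,47]×[0,87]: [(0, 0) (47, 0) (47, 87) (0, 87)]
2. ⊥bis P4·P0 via (13.815,15.91): [(0, 3.9557) (47, 44.6255) (47, 87) (0, 87)]  |A|=2947.3428
3. ⊥bis P4·P1 via (3.835,36.27): [(0, 36.1147) (0, 3.9557) (38.9892, 37.6936)]  |A|=626.9276
4. ⊥bis P4·P2 via (4.385,33.35): [(0, 33.471) (0, 3.9557) (33.055, 32.5586)]  |A|=487.8147
5. ⊥bis P4·P3 via (9.41,54.235): [(0, 33.471) (0, 3.9557) (33.055, 32.5586)]  |A|=487.8147
6. ⊥bis P4·P5 via (12.01,52.975): [(0, 33.471) (0, 3.9557) (33.055, 32.5586)]  |A|=487.8147
7. canonical 3-gon: [(0, 33.471) (0, 3.9557) (33.055, 32.5586)]
8. shoelace: 487.8147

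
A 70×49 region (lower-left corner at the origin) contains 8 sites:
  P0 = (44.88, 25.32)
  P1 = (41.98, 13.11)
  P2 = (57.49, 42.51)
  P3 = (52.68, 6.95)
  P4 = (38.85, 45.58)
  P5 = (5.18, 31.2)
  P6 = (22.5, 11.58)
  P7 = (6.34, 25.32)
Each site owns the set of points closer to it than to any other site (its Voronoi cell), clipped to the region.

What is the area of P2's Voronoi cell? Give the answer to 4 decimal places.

Area of P2's cell: 452.7515

1. box [0,70]×[0,49]: [(0, 0) (70, 0) (70, 49) (0, 49)]
2. ⊥bis P2·P0 via (51.185,33.915): [(70, 20.113) (70, 49) (30.6211, 49)]  |A|=568.7704
3. ⊥bis P2·P1 via (49.735,27.81): [(70, 20.113) (70, 49) (30.6211, 49)]  |A|=568.7704
4. ⊥bis P2·P3 via (55.085,24.73): [(65.6551, 23.3002) (70, 22.7125) (70, 49) (30.6211, 49)]  |A|=563.123
5. ⊥bis P2·P4 via (48.17,44.045): [(47.0064, 36.9803) (65.6551, 23.3002) (70, 22.7125) (70, 49) (48.9861, 49)]  |A|=452.7515
6. ⊥bis P2·P5 via (31.335,36.855): [(47.0064, 36.9803) (65.6551, 23.3002) (70, 22.7125) (70, 49) (48.9861, 49)]  |A|=452.7515
7. ⊥bis P2·P6 via (39.995,27.045): [(47.0064, 36.9803) (65.6551, 23.3002) (70, 22.7125) (70, 49) (48.9861, 49)]  |A|=452.7515
8. ⊥bis P2·P7 via (31.915,33.915): [(47.0064, 36.9803) (65.6551, 23.3002) (70, 22.7125) (70, 49) (48.9861, 49)]  |A|=452.7515
9. canonical 5-gon: [(47.0064, 36.9803) (65.6551, 23.3002) (70, 22.7125) (70, 49) (48.9861, 49)]
10. shoelace: 452.7515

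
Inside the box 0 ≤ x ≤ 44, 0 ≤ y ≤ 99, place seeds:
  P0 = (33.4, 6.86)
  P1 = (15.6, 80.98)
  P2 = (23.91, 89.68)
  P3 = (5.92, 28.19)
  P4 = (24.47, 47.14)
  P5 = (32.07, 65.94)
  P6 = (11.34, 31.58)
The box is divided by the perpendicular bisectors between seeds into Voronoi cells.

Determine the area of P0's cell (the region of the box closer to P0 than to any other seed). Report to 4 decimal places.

Area of P0's cell: 741.9145

1. box [0,44]×[0,99]: [(0, 0) (44, 0) (44, 99) (0, 99)]
2. ⊥bis P0·P1 via (24.5,43.92): [(0, 38.0363) (0, 0) (44, 0) (44, 48.6029)]  |A|=1906.0634
3. ⊥bis P0·P2 via (28.655,48.27): [(0, 38.0363) (0, 0) (44, 0) (44, 48.6029)]  |A|=1906.0634
4. ⊥bis P0·P3 via (19.66,17.525): [(43.7329, 48.5388) (6.0571, 0) (44, 0) (44, 48.6029)]  |A|=927.3419
5. ⊥bis P0·P4 via (28.935,27): [(26.6153, 26.4857) (6.0571, 0) (44, 0) (44, 30.3399)]  |A|=766.1975
6. ⊥bis P0·P5 via (32.735,36.4): [(26.6153, 26.4857) (6.0571, 0) (44, 0) (44, 30.3399)]  |A|=766.1975
7. ⊥bis P0·P6 via (22.37,19.22): [(31.7998, 27.6351) (17.8329, 15.1712) (6.0571, 0) (44, 0) (44, 30.3399)]  |A|=741.9145
8. canonical 5-gon: [(31.7998, 27.6351) (17.8329, 15.1712) (6.0571, 0) (44, 0) (44, 30.3399)]
9. shoelace: 741.9145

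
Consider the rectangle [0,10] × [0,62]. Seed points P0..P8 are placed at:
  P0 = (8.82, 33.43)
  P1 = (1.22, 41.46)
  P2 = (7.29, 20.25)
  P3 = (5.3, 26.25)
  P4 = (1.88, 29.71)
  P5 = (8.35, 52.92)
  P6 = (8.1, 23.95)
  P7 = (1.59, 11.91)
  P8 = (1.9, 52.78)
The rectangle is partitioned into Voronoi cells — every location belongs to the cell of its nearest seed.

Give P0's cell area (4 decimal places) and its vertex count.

Area of P0's cell: 54.9311 (5 vertices)

1. box [0,10]×[0,62]: [(0, 0) (10, 0) (10, 62) (0, 62)]
2. ⊥bis P0·P1 via (5.02,37.445): [(0, 32.6938) (0, 0) (10, 0) (10, 42.1583)]  |A|=374.2607
3. ⊥bis P0·P2 via (8.055,26.84): [(0, 32.6938) (0, 27.7751) (10, 26.6142) (10, 42.1583)]  |A|=102.3143
4. ⊥bis P0·P3 via (7.06,29.84): [(0.4227, 33.0939) (10, 28.3987) (10, 42.1583)]  |A|=65.8899
5. ⊥bis P0·P4 via (5.35,31.57): [(3.1497, 35.6749) (5.9983, 30.3605) (10, 28.3987) (10, 42.1583)]  |A|=54.9678
6. ⊥bis P0·P5 via (8.585,43.175): [(3.1497, 35.6749) (5.9983, 30.3605) (10, 28.3987) (10, 42.1583)]  |A|=54.9678
7. ⊥bis P0·P6 via (8.46,28.69): [(3.1497, 35.6749) (5.9983, 30.3605) (9.5791, 28.605) (10, 28.573) (10, 42.1583)]  |A|=54.9311
8. ⊥bis P0·P7 via (5.205,22.67): [(3.1497, 35.6749) (5.9983, 30.3605) (9.5791, 28.605) (10, 28.573) (10, 42.1583)]  |A|=54.9311
9. ⊥bis P0·P8 via (5.36,43.105): [(3.1497, 35.6749) (5.9983, 30.3605) (9.5791, 28.605) (10, 28.573) (10, 42.1583)]  |A|=54.9311
10. canonical 5-gon: [(3.1497, 35.6749) (5.9983, 30.3605) (9.5791, 28.605) (10, 28.573) (10, 42.1583)]
11. shoelace: 54.9311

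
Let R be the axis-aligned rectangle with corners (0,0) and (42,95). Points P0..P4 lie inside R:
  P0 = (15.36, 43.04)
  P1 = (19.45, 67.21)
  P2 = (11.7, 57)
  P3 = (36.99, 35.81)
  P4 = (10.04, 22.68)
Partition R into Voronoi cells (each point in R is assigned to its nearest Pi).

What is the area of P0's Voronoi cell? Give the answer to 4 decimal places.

Area of P0's cell: 465.0000

1. box [0,42]×[0,95]: [(0, 0) (42, 0) (42, 95) (0, 95)]
2. ⊥bis P0·P1 via (17.405,55.125): [(0, 58.0702) (0, 0) (42, 0) (42, 50.9631)]  |A|=2289.6998
3. ⊥bis P0·P2 via (13.53,50.02): [(26.8837, 53.521) (0, 46.4727) (0, 0) (42, 0) (42, 50.9631)]  |A|=2133.808
4. ⊥bis P0·P3 via (26.175,39.425): [(30.6724, 52.8799) (26.8837, 53.521) (0, 46.4727) (0, 0) (12.9969, 0)]  |A|=1078.3223
5. ⊥bis P0·P4 via (12.7,32.86): [(23.0745, 30.1492) (30.6724, 52.8799) (26.8837, 53.521) (0, 46.4727) (0, 36.1785)]  |A|=465
6. canonical 5-gon: [(23.0745, 30.1492) (30.6724, 52.8799) (26.8837, 53.521) (0, 46.4727) (0, 36.1785)]
7. shoelace: 465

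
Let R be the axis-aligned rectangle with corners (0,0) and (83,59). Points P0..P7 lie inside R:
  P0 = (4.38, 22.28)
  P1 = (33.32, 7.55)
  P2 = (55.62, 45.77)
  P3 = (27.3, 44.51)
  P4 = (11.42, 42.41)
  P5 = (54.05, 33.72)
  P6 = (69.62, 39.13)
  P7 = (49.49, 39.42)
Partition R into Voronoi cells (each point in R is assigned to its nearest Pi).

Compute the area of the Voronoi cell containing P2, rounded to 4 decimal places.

1. box [0,83]×[0,59]: [(0, 0) (83, 0) (83, 59) (0, 59)]
2. ⊥bis P2·P0 via (30,34.025): [(45.5981, 0) (83, 0) (83, 59) (18.5507, 59)]  |A|=3004.6104
3. ⊥bis P2·P1 via (44.47,26.66): [(29.3255, 35.4963) (83, 4.1791) (83, 59) (18.5507, 59)]  |A|=2228.6407
4. ⊥bis P2·P3 via (41.46,45.14): [(42.2239, 27.9705) (83, 4.1791) (83, 59) (40.8433, 59)]  |A|=1771.7403
5. ⊥bis P2·P4 via (33.52,44.09): [(42.2239, 27.9705) (83, 4.1791) (83, 59) (40.8433, 59)]  |A|=1771.7403
6. ⊥bis P2·P5 via (54.835,39.745): [(41.6234, 41.4663) (83, 36.0754) (83, 59) (40.8433, 59)]  |A|=843.8513
7. ⊥bis P2·P6 via (62.62,42.45): [(41.6234, 41.4663) (60.9586, 38.9471) (70.4694, 59) (40.8433, 59)]  |A|=465.5695
8. ⊥bis P2·P7 via (52.555,42.595): [(41.0804, 53.6721) (55.6122, 39.6437) (60.9586, 38.9471) (70.4694, 59) (40.8433, 59)]  |A|=380.6932
9. canonical 5-gon: [(41.0804, 53.6721) (55.6122, 39.6437) (60.9586, 38.9471) (70.4694, 59) (40.8433, 59)]
10. shoelace: 380.6932

Area of P2's cell: 380.6932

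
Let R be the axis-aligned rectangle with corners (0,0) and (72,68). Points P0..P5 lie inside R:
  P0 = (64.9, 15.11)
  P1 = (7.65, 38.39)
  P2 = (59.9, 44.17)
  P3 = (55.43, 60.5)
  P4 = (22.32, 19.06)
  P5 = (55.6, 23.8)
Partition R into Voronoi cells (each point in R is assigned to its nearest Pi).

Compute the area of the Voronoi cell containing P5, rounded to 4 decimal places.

1. box [0,72]×[0,68]: [(0, 0) (72, 0) (72, 68) (0, 68)]
2. ⊥bis P5·P0 via (60.25,19.455): [(0, 0) (42.0711, 0) (72, 32.0298) (72, 68) (0, 68)]  |A|=4416.6914
3. ⊥bis P5·P1 via (31.625,31.095): [(22.1636, 0) (42.0711, 0) (72, 32.0298) (72, 68) (42.8543, 68)]  |A|=2206.0848
4. ⊥bis P5·P2 via (57.75,33.985): [(34.028, 38.9926) (22.1636, 0) (42.0711, 0) (71.1783, 31.1504)]  |A|=1080.8765
5. ⊥bis P5·P3 via (55.515,42.15): [(34.028, 38.9926) (22.1636, 0) (42.0711, 0) (71.1783, 31.1504)]  |A|=1080.8765
6. ⊥bis P5·P4 via (38.96,21.43): [(36.5339, 38.4636) (42.0122, 0) (42.0711, 0) (71.1783, 31.1504)]  |A|=647.157
7. canonical 4-gon: [(36.5339, 38.4636) (42.0122, 0) (42.0711, 0) (71.1783, 31.1504)]
8. shoelace: 647.157

Area of P5's cell: 647.1570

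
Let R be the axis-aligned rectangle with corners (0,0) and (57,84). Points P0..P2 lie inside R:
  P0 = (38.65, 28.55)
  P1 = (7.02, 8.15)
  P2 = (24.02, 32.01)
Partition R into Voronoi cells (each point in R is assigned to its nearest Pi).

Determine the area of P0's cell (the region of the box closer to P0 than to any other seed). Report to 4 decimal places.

1. box [0,57]×[0,84]: [(0, 0) (57, 0) (57, 84) (0, 84)]
2. ⊥bis P0·P1 via (22.835,18.35): [(0, 53.7554) (34.67, 0) (57, 0) (57, 84) (0, 84)]  |A|=3856.1503
3. ⊥bis P0·P2 via (31.335,30.28): [(26.99, 11.9078) (34.67, 0) (57, 0) (57, 84) (44.0398, 84)]  |A|=1860.537
4. canonical 5-gon: [(26.99, 11.9078) (34.67, 0) (57, 0) (57, 84) (44.0398, 84)]
5. shoelace: 1860.537

Area of P0's cell: 1860.5370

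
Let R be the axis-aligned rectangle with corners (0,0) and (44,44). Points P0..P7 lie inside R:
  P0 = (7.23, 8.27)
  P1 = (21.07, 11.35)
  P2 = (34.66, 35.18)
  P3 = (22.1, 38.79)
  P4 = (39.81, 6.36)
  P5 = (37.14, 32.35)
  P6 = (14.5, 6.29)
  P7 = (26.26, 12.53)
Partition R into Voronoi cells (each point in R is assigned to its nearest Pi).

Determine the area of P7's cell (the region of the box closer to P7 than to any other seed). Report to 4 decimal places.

Area of P7's cell: 237.5395

1. box [0,44]×[0,44]: [(0, 0) (44, 0) (44, 44) (0, 44)]
2. ⊥bis P7·P0 via (16.745,10.4): [(19.0731, 0) (44, 0) (44, 44) (9.2234, 44)]  |A|=1313.4766
3. ⊥bis P7·P1 via (23.665,11.94): [(26.3797, 0) (44, 0) (44, 44) (16.3758, 44)]  |A|=995.3788
4. ⊥bis P7·P2 via (30.46,23.855): [(20.0808, 27.7042) (26.3797, 0) (44, 0) (44, 18.8335)]  |A|=469.3199
5. ⊥bis P7·P3 via (24.18,25.66): [(25.17, 25.8168) (20.672, 25.1043) (26.3797, 0) (44, 0) (44, 18.8335)]  |A|=463.2619
6. ⊥bis P7·P4 via (33.035,9.445): [(38.2766, 20.9561) (25.17, 25.8168) (20.672, 25.1043) (26.3797, 0) (28.7342, 0)]  |A|=249.41
7. ⊥bis P7·P5 via (31.7,22.44): [(37.502, 19.255) (26.3365, 25.3843) (25.17, 25.8168) (20.672, 25.1043) (26.3797, 0) (28.7342, 0)]  |A|=237.5395
8. ⊥bis P7·P6 via (20.38,9.41): [(37.502, 19.255) (26.3365, 25.3843) (25.17, 25.8168) (20.672, 25.1043) (26.3797, 0) (28.7342, 0)]  |A|=237.5395
9. canonical 6-gon: [(37.502, 19.255) (26.3365, 25.3843) (25.17, 25.8168) (20.672, 25.1043) (26.3797, 0) (28.7342, 0)]
10. shoelace: 237.5395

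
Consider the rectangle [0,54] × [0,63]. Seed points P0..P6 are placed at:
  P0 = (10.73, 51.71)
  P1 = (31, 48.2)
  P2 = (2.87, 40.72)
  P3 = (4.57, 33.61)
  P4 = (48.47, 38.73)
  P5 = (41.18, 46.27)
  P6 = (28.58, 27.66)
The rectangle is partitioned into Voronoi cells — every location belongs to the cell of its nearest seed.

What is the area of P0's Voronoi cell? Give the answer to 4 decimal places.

1. box [0,54]×[0,63]: [(0, 0) (54, 0) (54, 63) (0, 63)]
2. ⊥bis P0·P1 via (20.865,49.955): [(0, 0) (12.2147, 0) (23.1239, 63) (0, 63)]  |A|=1113.1652
3. ⊥bis P0·P2 via (6.8,46.215): [(0, 51.0783) (18.7388, 37.6764) (23.1239, 63) (0, 63)]  |A|=404.489
4. ⊥bis P0·P3 via (7.65,42.66): [(0, 51.0783) (15.5117, 39.9844) (18.9366, 38.8188) (23.1239, 63) (0, 63)]  |A|=402.4175
5. ⊥bis P0·P4 via (29.6,45.22): [(0, 51.0783) (15.5117, 39.9844) (18.9366, 38.8188) (23.1239, 63) (0, 63)]  |A|=402.4175
6. ⊥bis P0·P5 via (25.955,48.99): [(0, 51.0783) (15.5117, 39.9844) (18.9366, 38.8188) (23.1239, 63) (0, 63)]  |A|=402.4175
7. ⊥bis P0·P6 via (19.655,39.685): [(0, 51.0783) (15.5117, 39.9844) (18.629, 38.9235) (19.0028, 39.2009) (23.1239, 63) (0, 63)]  |A|=402.3552
8. canonical 6-gon: [(0, 51.0783) (15.5117, 39.9844) (18.629, 38.9235) (19.0028, 39.2009) (23.1239, 63) (0, 63)]
9. shoelace: 402.3552

Area of P0's cell: 402.3552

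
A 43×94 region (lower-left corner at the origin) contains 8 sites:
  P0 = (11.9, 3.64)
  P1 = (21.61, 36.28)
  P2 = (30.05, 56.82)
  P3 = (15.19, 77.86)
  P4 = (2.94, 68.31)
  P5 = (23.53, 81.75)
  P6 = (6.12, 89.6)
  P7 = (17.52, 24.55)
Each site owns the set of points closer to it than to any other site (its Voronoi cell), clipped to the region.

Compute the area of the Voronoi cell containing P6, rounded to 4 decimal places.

Area of P6's cell: 195.1854

1. box [0,43]×[0,94]: [(0, 0) (43, 0) (43, 94) (0, 94)]
2. ⊥bis P6·P0 via (9.01,46.62): [(0, 46.0142) (43, 48.9055) (43, 94) (0, 94)]  |A|=2001.2271
3. ⊥bis P6·P1 via (13.865,62.94): [(0, 58.9121) (43, 71.404) (43, 94) (0, 94)]  |A|=1240.2041
4. ⊥bis P6·P2 via (18.085,73.21): [(0, 60.0076) (43, 91.3984) (43, 94) (0, 94)]  |A|=786.7705
5. ⊥bis P6·P3 via (10.655,83.73): [(0, 75.4982) (23.9483, 94) (0, 94)]  |A|=221.5424
6. ⊥bis P6·P4 via (4.53,78.955): [(0, 79.6316) (4.4834, 78.962) (23.9483, 94) (0, 94)]  |A|=212.2767
7. ⊥bis P6·P5 via (14.825,85.675): [(0, 79.6316) (4.4834, 78.962) (15.7083, 87.6341) (18.5787, 94) (0, 94)]  |A|=195.1854
8. ⊥bis P6·P7 via (11.82,57.075): [(0, 79.6316) (4.4834, 78.962) (15.7083, 87.6341) (18.5787, 94) (0, 94)]  |A|=195.1854
9. canonical 5-gon: [(0, 79.6316) (4.4834, 78.962) (15.7083, 87.6341) (18.5787, 94) (0, 94)]
10. shoelace: 195.1854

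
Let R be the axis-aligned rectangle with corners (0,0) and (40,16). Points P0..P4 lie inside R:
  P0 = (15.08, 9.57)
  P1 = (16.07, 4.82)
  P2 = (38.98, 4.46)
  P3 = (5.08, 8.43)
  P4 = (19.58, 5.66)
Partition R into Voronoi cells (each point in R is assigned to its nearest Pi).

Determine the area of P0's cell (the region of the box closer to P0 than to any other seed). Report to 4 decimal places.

Area of P0's cell: 99.5138

1. box [0,40]×[0,16]: [(0, 0) (40, 0) (40, 16) (0, 16)]
2. ⊥bis P0·P1 via (15.575,7.195): [(0, 3.9488) (40, 12.2857) (40, 16) (0, 16)]  |A|=315.3095
3. ⊥bis P0·P2 via (27.03,7.015): [(0, 3.9488) (27.6045, 9.7022) (28.9511, 16) (0, 16)]  |A|=257.4972
4. ⊥bis P0·P3 via (10.08,9): [(10.4085, 6.1182) (27.6045, 9.7022) (28.9511, 16) (9.282, 16)]  |A|=148.9184
5. ⊥bis P0·P4 via (17.33,7.615): [(10.4085, 6.1182) (17.2725, 7.5488) (24.6156, 16) (9.282, 16)]  |A|=99.5138
6. canonical 4-gon: [(10.4085, 6.1182) (17.2725, 7.5488) (24.6156, 16) (9.282, 16)]
7. shoelace: 99.5138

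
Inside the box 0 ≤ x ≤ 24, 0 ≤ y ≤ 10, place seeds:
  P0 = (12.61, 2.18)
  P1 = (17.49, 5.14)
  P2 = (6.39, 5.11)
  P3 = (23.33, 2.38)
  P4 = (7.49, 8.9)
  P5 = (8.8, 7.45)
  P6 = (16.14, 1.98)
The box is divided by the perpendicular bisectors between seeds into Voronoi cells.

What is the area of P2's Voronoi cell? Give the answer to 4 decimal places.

Area of P2's cell: 66.9739

1. box [0,24]×[0,10]: [(0, 0) (24, 0) (24, 10) (0, 10)]
2. ⊥bis P2·P0 via (9.5,3.645): [(0, 0) (7.783, 0) (12.4936, 10) (0, 10)]  |A|=101.3829
3. ⊥bis P2·P1 via (11.94,5.125): [(0, 0) (7.783, 0) (11.9301, 8.8037) (11.9268, 10) (0, 10)]  |A|=101.0439
4. ⊥bis P2·P3 via (14.86,3.745): [(0, 0) (7.783, 0) (11.9301, 8.8037) (11.9268, 10) (0, 10)]  |A|=101.0439
5. ⊥bis P2·P4 via (6.94,7.005): [(0, 9.0192) (0, 0) (7.783, 0) (10.5845, 5.9472)]  |A|=70.8757
6. ⊥bis P2·P5 via (7.595,6.28): [(6.8719, 7.0248) (0, 9.0192) (0, 0) (7.783, 0) (9.7135, 4.0982)]  |A|=66.9739
7. ⊥bis P2·P6 via (11.265,3.545): [(6.8719, 7.0248) (0, 9.0192) (0, 0) (7.783, 0) (9.7135, 4.0982)]  |A|=66.9739
8. canonical 5-gon: [(6.8719, 7.0248) (0, 9.0192) (0, 0) (7.783, 0) (9.7135, 4.0982)]
9. shoelace: 66.9739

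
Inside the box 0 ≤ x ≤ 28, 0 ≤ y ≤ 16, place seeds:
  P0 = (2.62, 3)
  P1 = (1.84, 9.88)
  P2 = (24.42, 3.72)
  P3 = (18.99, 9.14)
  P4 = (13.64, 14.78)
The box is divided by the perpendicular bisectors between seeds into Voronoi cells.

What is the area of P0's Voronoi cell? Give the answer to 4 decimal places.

1. box [0,28]×[0,16]: [(0, 0) (28, 0) (28, 16) (0, 16)]
2. ⊥bis P0·P1 via (2.23,6.44): [(0, 6.1872) (0, 0) (28, 0) (28, 9.3616)]  |A|=217.6829
3. ⊥bis P0·P2 via (13.52,3.36): [(13.3765, 7.7037) (0, 6.1872) (0, 0) (13.631, 0)]  |A|=93.886
4. ⊥bis P0·P3 via (10.805,6.07): [(10.3221, 7.3574) (0, 6.1872) (0, 0) (13.0817, 0)]  |A|=80.0562
5. ⊥bis P0·P4 via (8.13,8.89): [(10.6215, 6.5592) (9.8281, 7.3014) (0, 6.1872) (0, 0) (13.0817, 0)]  |A|=79.8507
6. canonical 5-gon: [(10.6215, 6.5592) (9.8281, 7.3014) (0, 6.1872) (0, 0) (13.0817, 0)]
7. shoelace: 79.8507

Area of P0's cell: 79.8507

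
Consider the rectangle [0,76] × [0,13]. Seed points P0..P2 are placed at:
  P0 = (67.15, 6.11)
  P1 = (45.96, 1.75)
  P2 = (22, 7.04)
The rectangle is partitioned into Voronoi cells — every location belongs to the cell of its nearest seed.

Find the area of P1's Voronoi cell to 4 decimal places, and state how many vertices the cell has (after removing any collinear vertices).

1. box [0,76]×[0,13]: [(0, 0) (76, 0) (76, 13) (0, 13)]
2. ⊥bis P1·P0 via (56.555,3.93): [(0, 0) (57.3636, 0) (54.6888, 13) (0, 13)]  |A|=728.3406
3. ⊥bis P1·P2 via (33.98,4.395): [(33.0097, 0) (57.3636, 0) (54.6888, 13) (35.8799, 13)]  |A|=280.5589
4. canonical 4-gon: [(33.0097, 0) (57.3636, 0) (54.6888, 13) (35.8799, 13)]
5. shoelace: 280.5589

Area of P1's cell: 280.5589 (4 vertices)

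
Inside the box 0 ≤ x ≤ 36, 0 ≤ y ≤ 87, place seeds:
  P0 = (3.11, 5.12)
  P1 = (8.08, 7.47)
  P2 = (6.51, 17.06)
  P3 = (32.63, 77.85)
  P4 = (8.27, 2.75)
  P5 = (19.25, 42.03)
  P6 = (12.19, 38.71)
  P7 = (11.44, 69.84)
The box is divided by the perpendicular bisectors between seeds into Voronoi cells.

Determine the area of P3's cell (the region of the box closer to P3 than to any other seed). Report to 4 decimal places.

1. box [0,36]×[0,87]: [(0, 0) (36, 0) (36, 87) (0, 87)]
2. ⊥bis P3·P0 via (17.87,41.485): [(0, 48.7382) (36, 34.1263) (36, 87) (0, 87)]  |A|=1640.4395
3. ⊥bis P3·P1 via (20.355,42.66): [(0, 49.7602) (36, 37.2027) (36, 87) (0, 87)]  |A|=1566.667
4. ⊥bis P3·P2 via (19.57,47.455): [(0, 55.8638) (36, 40.3954) (36, 87) (0, 87)]  |A|=1399.3347
5. ⊥bis P3·P4 via (20.45,40.3): [(0, 55.8638) (36, 40.3954) (36, 87) (0, 87)]  |A|=1399.3347
6. ⊥bis P3·P5 via (25.94,59.94): [(0, 69.6295) (36, 56.1822) (36, 87) (0, 87)]  |A|=867.3889
7. ⊥bis P3·P6 via (22.41,58.28): [(0, 69.9831) (2.3784, 68.7411) (36, 56.1822) (36, 87) (0, 87)]  |A|=866.9684
8. ⊥bis P3·P7 via (22.035,73.845): [(27.5134, 59.3523) (36, 56.1822) (36, 87) (17.0623, 87)]  |A|=392.5615
9. canonical 4-gon: [(27.5134, 59.3523) (36, 56.1822) (36, 87) (17.0623, 87)]
10. shoelace: 392.5615

Area of P3's cell: 392.5615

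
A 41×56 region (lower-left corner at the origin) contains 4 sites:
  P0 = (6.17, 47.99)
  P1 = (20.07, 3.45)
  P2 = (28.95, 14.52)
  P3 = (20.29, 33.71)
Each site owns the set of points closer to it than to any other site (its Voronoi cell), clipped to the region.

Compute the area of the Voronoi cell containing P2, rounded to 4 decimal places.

1. box [0,41]×[0,56]: [(0, 0) (41, 0) (41, 56) (0, 56)]
2. ⊥bis P2·P0 via (17.56,31.255): [(0, 19.3035) (0, 0) (41, 0) (41, 47.2085)]  |A|=1363.4957
3. ⊥bis P2·P1 via (24.51,8.985): [(6.3008, 23.5919) (35.7109, 0) (41, 0) (41, 47.2085)]  |A|=881.439
4. ⊥bis P2·P3 via (24.62,24.115): [(12.4789, 18.636) (35.7109, 0) (41, 0) (41, 31.5069)]  |A|=498.5903
5. canonical 4-gon: [(12.4789, 18.636) (35.7109, 0) (41, 0) (41, 31.5069)]
6. shoelace: 498.5903

Area of P2's cell: 498.5903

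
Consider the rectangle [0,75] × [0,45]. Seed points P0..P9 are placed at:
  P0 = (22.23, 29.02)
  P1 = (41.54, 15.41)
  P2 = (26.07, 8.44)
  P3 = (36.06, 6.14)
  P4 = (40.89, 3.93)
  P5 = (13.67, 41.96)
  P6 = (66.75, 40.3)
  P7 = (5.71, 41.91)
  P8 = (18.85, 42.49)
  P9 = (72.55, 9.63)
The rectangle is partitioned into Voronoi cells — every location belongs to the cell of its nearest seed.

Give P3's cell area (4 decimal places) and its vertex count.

1. box [0,75]×[0,45]: [(0, 0) (75, 0) (75, 45) (0, 45)]
2. ⊥bis P3·P0 via (29.145,17.58): [(0.0611, 0) (75, 0) (75, 45) (74.508, 45)]  |A|=1697.1965
3. ⊥bis P3·P1 via (38.8,10.775): [(28.2271, 17.0252) (0.0611, 0) (57.0271, 0)]  |A|=484.9282
4. ⊥bis P3·P2 via (31.065,7.29): [(32.6979, 14.3823) (29.3866, 0) (57.0271, 0)]  |A|=198.7665
5. ⊥bis P3·P4 via (38.475,5.035): [(40.6114, 9.7042) (32.6979, 14.3823) (29.3866, 0) (36.1712, 0)]  |A|=97.5721
6. ⊥bis P3·P5 via (24.865,24.05): [(40.6114, 9.7042) (32.6979, 14.3823) (29.3866, 0) (36.1712, 0)]  |A|=97.5721
7. ⊥bis P3·P6 via (51.405,23.22): [(40.6114, 9.7042) (32.6979, 14.3823) (29.3866, 0) (36.1712, 0)]  |A|=97.5721
8. ⊥bis P3·P7 via (20.885,24.025): [(40.6114, 9.7042) (32.6979, 14.3823) (29.3866, 0) (36.1712, 0)]  |A|=97.5721
9. ⊥bis P3·P8 via (27.455,24.315): [(40.6114, 9.7042) (32.6979, 14.3823) (29.3866, 0) (36.1712, 0)]  |A|=97.5721
10. ⊥bis P3·P9 via (54.305,7.885): [(40.6114, 9.7042) (32.6979, 14.3823) (29.3866, 0) (36.1712, 0)]  |A|=97.5721
11. canonical 4-gon: [(40.6114, 9.7042) (32.6979, 14.3823) (29.3866, 0) (36.1712, 0)]
12. shoelace: 97.5721

Area of P3's cell: 97.5721 (4 vertices)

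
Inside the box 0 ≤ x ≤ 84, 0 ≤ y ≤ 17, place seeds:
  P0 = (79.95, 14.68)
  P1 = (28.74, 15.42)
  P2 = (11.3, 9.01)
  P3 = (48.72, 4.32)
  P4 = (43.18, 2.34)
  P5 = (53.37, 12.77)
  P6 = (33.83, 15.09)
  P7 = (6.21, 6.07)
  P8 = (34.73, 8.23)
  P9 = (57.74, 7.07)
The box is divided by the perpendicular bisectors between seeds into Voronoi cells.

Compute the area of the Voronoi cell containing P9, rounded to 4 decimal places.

1. box [0,84]×[0,17]: [(0, 0) (84, 0) (84, 17) (0, 17)]
2. ⊥bis P9·P0 via (68.845,10.875): [(0, 0) (72.5712, 0) (66.7463, 17) (0, 17)]  |A|=1184.199
3. ⊥bis P9·P1 via (43.24,11.245): [(40.0022, 0) (72.5712, 0) (66.7463, 17) (44.897, 17)]  |A|=462.5553
4. ⊥bis P9·P2 via (34.52,8.04): [(40.0022, 0) (72.5712, 0) (66.7463, 17) (44.897, 17)]  |A|=462.5553
5. ⊥bis P9·P3 via (53.23,5.695): [(54.9663, 0) (72.5712, 0) (66.7463, 17) (49.7834, 17)]  |A|=293.8271
6. ⊥bis P9·P4 via (50.46,4.705): [(54.9663, 0) (72.5712, 0) (66.7463, 17) (49.7834, 17)]  |A|=293.8271
7. ⊥bis P9·P5 via (55.555,9.92): [(52.6264, 7.6748) (54.9663, 0) (72.5712, 0) (66.7463, 17) (64.7898, 17)]  |A|=223.8578
8. ⊥bis P9·P6 via (45.785,11.08): [(52.6264, 7.6748) (54.9663, 0) (72.5712, 0) (66.7463, 17) (64.7898, 17)]  |A|=223.8578
9. ⊥bis P9·P7 via (31.975,6.57): [(52.6264, 7.6748) (54.9663, 0) (72.5712, 0) (66.7463, 17) (64.7898, 17)]  |A|=223.8578
10. ⊥bis P9·P8 via (46.235,7.65): [(52.6264, 7.6748) (54.9663, 0) (72.5712, 0) (66.7463, 17) (64.7898, 17)]  |A|=223.8578
11. canonical 5-gon: [(52.6264, 7.6748) (54.9663, 0) (72.5712, 0) (66.7463, 17) (64.7898, 17)]
12. shoelace: 223.8578

Area of P9's cell: 223.8578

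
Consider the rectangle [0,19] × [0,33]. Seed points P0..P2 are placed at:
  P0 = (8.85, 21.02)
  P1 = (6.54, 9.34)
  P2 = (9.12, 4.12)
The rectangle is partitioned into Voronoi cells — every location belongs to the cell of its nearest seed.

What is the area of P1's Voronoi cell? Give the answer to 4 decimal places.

Area of P1's cell: 138.0847

1. box [0,19]×[0,33]: [(0, 0) (19, 0) (19, 33) (0, 33)]
2. ⊥bis P1·P0 via (7.695,15.18): [(0, 16.7019) (0, 0) (19, 0) (19, 12.9442)]  |A|=281.6373
3. ⊥bis P1·P2 via (7.83,6.73): [(0, 16.7019) (0, 2.86) (19, 12.2508) (19, 12.9442)]  |A|=138.0847
4. canonical 4-gon: [(0, 16.7019) (0, 2.86) (19, 12.2508) (19, 12.9442)]
5. shoelace: 138.0847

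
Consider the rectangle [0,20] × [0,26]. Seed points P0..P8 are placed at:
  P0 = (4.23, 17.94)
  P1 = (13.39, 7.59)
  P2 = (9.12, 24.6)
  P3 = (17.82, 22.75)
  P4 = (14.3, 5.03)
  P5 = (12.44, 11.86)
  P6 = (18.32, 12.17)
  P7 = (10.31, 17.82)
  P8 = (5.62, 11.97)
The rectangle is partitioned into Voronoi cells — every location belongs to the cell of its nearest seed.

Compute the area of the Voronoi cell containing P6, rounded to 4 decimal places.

Area of P6's cell: 43.0454

1. box [0,20]×[0,26]: [(0, 0) (20, 0) (20, 26) (0, 26)]
2. ⊥bis P6·P0 via (11.275,15.055): [(5.1098, 0) (20, 0) (20, 26) (15.7571, 26)]  |A|=248.7301
3. ⊥bis P6·P1 via (15.855,9.88): [(11.2054, 14.885) (20, 5.4182) (20, 26) (15.7571, 26)]  |A|=114.0846
4. ⊥bis P6·P2 via (13.72,18.385): [(12.1684, 17.2366) (11.2054, 14.885) (20, 5.4182) (20, 23.0331)]  |A|=83.8756
5. ⊥bis P6·P3 via (18.07,17.46): [(12.1452, 17.18) (11.2054, 14.885) (20, 5.4182) (20, 17.5512)]  |A|=62.1916
6. ⊥bis P6·P4 via (16.31,8.6): [(12.1452, 17.18) (11.2054, 14.885) (17.8492, 7.7334) (20, 6.5224) (20, 17.5512)]  |A|=61.0042
7. ⊥bis P6·P5 via (15.38,12.015): [(15.1003, 17.3197) (15.4708, 10.2936) (17.8492, 7.7334) (20, 6.5224) (20, 17.5512)]  |A|=43.5447
8. ⊥bis P6·P7 via (14.315,14.995): [(15.9842, 17.3614) (15.1598, 16.1926) (15.4708, 10.2936) (17.8492, 7.7334) (20, 6.5224) (20, 17.5512)]  |A|=43.0454
9. ⊥bis P6·P8 via (11.97,12.07): [(15.9842, 17.3614) (15.1598, 16.1926) (15.4708, 10.2936) (17.8492, 7.7334) (20, 6.5224) (20, 17.5512)]  |A|=43.0454
10. canonical 6-gon: [(15.9842, 17.3614) (15.1598, 16.1926) (15.4708, 10.2936) (17.8492, 7.7334) (20, 6.5224) (20, 17.5512)]
11. shoelace: 43.0454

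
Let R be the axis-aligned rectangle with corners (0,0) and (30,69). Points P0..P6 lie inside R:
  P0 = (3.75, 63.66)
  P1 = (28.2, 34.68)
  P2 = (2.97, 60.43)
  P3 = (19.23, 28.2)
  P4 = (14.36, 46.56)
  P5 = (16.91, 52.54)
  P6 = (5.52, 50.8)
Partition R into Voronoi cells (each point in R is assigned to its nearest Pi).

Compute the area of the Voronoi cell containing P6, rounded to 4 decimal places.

Area of P6's cell: 175.1586

1. box [0,30]×[0,69]: [(0, 0) (30, 0) (30, 69) (0, 69)]
2. ⊥bis P6·P0 via (4.635,57.23): [(0, 56.5921) (0, 0) (30, 0) (30, 60.7211)]  |A|=1759.6979
3. ⊥bis P6·P1 via (16.86,42.74): [(29.6012, 60.6663) (0, 56.5921) (0, 19.0189)]  |A|=556.1066
4. ⊥bis P6·P2 via (4.245,55.615): [(29.6012, 60.6663) (16.5233, 58.8663) (0, 54.4909) (0, 19.0189)]  |A|=538.7478
5. ⊥bis P6·P3 via (12.375,39.5): [(16.2112, 41.8272) (29.6012, 60.6663) (16.5233, 58.8663) (0, 54.4909) (0, 31.9929)]  |A|=433.5857
6. ⊥bis P6·P4 via (9.94,48.68): [(2.7308, 33.6495) (14.5787, 58.3514) (0, 54.4909) (0, 31.9929)]  |A|=187.9109
7. ⊥bis P6·P5 via (11.215,51.67): [(2.7308, 33.6495) (11.2534, 51.4184) (10.3648, 57.2355) (0, 54.4909) (0, 31.9929)]  |A|=175.1586
8. canonical 5-gon: [(2.7308, 33.6495) (11.2534, 51.4184) (10.3648, 57.2355) (0, 54.4909) (0, 31.9929)]
9. shoelace: 175.1586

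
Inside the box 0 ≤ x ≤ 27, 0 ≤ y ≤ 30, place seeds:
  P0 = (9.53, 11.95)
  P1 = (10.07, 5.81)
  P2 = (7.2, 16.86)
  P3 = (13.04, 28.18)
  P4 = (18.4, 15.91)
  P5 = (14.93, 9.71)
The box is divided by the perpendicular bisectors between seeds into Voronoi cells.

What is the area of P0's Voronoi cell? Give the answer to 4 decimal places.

Area of P0's cell: 62.6164

1. box [0,27]×[0,30]: [(0, 0) (27, 0) (27, 30) (0, 30)]
2. ⊥bis P0·P1 via (9.8,8.88): [(0, 8.0181) (27, 10.3927) (27, 30) (0, 30)]  |A|=561.454
3. ⊥bis P0·P2 via (8.365,14.405): [(0, 10.4355) (0, 8.0181) (27, 10.3927) (27, 23.2481)]  |A|=206.1818
4. ⊥bis P0·P3 via (11.285,20.065): [(17.4724, 18.7269) (0, 10.4355) (0, 8.0181) (27, 10.3927) (27, 16.6664)]  |A|=174.8281
5. ⊥bis P0·P4 via (13.965,13.93): [(12.811, 16.5148) (0, 10.4355) (0, 8.0181) (15.977, 9.4233)]  |A|=74.3597
6. ⊥bis P0·P5 via (12.23,10.83): [(13.7322, 14.4514) (12.811, 16.5148) (0, 10.4355) (0, 8.0181) (11.4825, 9.028)]  |A|=62.6164
7. canonical 5-gon: [(13.7322, 14.4514) (12.811, 16.5148) (0, 10.4355) (0, 8.0181) (11.4825, 9.028)]
8. shoelace: 62.6164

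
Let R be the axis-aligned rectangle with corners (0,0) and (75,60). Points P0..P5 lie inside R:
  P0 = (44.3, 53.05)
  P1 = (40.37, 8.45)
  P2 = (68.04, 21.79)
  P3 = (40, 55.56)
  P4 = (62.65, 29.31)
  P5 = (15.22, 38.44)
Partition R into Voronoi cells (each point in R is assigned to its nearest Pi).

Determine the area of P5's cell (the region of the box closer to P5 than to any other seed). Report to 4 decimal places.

1. box [0,75]×[0,60]: [(0, 0) (75, 0) (75, 60) (0, 60)]
2. ⊥bis P5·P0 via (29.76,45.745): [(0, 0) (52.7426, 0) (22.5982, 60) (0, 60)]  |A|=2260.224
3. ⊥bis P5·P1 via (27.795,23.445): [(0, 0.1358) (37.0601, 31.2148) (22.5982, 60) (0, 60)]  |A|=1434.5332
4. ⊥bis P5·P2 via (41.63,30.115): [(0, 0.1358) (37.0601, 31.2148) (22.5982, 60) (0, 60)]  |A|=1434.5332
5. ⊥bis P5·P3 via (27.61,47): [(0, 0.1358) (37.0601, 31.2148) (33.1799, 38.9379) (18.6286, 60) (0, 60)]  |A|=1392.7289
6. ⊥bis P5·P4 via (38.935,33.875): [(0, 0.1358) (37.0601, 31.2148) (33.1799, 38.9379) (18.6286, 60) (0, 60)]  |A|=1392.7289
7. canonical 5-gon: [(0, 0.1358) (37.0601, 31.2148) (33.1799, 38.9379) (18.6286, 60) (0, 60)]
8. shoelace: 1392.7289

Area of P5's cell: 1392.7289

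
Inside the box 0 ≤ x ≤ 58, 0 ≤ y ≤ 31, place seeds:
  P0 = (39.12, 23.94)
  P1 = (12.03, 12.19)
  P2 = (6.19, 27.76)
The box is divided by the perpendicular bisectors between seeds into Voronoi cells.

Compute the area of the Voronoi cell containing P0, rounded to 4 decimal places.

1. box [0,58]×[0,31]: [(0, 0) (58, 0) (58, 31) (0, 31)]
2. ⊥bis P0·P1 via (25.575,18.065): [(33.4105, 0) (58, 0) (58, 31) (19.9646, 31)]  |A|=970.6862
3. ⊥bis P0·P2 via (22.655,25.85): [(22.5586, 25.0193) (33.4105, 0) (58, 0) (58, 31) (23.2524, 31)]  |A|=960.8545
4. canonical 5-gon: [(22.5586, 25.0193) (33.4105, 0) (58, 0) (58, 31) (23.2524, 31)]
5. shoelace: 960.8545

Area of P0's cell: 960.8545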